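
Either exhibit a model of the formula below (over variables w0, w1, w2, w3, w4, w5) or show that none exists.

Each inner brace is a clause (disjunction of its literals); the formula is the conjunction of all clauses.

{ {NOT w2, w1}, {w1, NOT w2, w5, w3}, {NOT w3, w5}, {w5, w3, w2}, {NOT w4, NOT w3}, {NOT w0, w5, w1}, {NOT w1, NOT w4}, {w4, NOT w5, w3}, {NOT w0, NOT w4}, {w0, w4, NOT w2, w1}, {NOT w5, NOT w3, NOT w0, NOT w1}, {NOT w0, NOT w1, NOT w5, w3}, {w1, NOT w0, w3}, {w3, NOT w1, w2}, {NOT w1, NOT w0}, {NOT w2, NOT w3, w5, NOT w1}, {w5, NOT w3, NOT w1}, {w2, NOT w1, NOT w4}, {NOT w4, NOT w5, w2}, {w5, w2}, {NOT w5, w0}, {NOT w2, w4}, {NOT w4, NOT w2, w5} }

w0=true, w1=false, w2=false, w3=true, w4=false, w5=true

Case w2 = false:
(w5) alone gives w5 = true.
(NOT w4) alone gives w4 = false.
(w3) alone gives w3 = true.
(w0) alone gives w0 = true.
(NOT w1) alone gives w1 = false.
This assignment satisfies each clause.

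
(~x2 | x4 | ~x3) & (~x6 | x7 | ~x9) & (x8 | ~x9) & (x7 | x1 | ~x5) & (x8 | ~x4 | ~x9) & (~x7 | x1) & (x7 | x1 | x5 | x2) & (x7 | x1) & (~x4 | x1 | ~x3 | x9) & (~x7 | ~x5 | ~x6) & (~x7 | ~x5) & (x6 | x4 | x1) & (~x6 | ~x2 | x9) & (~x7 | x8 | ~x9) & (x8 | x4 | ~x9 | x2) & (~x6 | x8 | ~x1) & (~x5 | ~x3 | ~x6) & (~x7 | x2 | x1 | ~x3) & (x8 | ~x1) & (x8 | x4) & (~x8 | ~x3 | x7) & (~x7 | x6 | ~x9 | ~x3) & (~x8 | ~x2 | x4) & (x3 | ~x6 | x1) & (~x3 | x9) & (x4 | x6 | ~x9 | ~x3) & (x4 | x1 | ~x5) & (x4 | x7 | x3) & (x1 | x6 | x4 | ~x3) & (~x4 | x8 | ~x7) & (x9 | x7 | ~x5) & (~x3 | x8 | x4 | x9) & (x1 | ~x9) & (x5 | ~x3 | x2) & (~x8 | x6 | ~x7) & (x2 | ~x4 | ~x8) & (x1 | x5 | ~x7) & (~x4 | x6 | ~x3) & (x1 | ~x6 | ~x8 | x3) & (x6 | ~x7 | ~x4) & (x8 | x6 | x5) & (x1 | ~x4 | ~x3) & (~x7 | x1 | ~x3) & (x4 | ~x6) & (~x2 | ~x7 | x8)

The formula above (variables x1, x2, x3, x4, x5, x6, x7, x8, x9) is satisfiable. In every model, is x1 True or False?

Suppose x1 = 0.
From the singleton clause (~x7), x7 = 0.
That conflicts with the unit clause (x7).
So every satisfying assignment has x1 = True.

True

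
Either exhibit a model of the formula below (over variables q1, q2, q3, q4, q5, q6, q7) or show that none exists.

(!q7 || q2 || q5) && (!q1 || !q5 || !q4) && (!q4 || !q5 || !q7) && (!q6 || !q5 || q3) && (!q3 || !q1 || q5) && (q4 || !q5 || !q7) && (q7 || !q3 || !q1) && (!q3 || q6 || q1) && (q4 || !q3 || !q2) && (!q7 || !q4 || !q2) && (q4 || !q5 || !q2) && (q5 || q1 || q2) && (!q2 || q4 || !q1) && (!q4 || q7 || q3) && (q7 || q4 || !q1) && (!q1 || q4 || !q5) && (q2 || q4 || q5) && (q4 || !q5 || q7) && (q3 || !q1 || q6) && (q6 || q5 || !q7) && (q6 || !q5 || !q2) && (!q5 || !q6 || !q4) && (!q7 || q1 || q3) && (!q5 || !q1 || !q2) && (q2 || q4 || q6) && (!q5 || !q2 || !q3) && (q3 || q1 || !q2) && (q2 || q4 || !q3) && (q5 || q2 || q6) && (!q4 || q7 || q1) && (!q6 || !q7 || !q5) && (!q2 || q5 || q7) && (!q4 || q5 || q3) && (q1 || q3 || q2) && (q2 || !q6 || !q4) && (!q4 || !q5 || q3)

Try q7 = false.
Try q3 = false.
From the singleton clause (!q4), q4 = false.
From the singleton clause (!q1), q1 = false.
From the singleton clause (!q5), q5 = false.
From the singleton clause (q2), q2 = true.
That conflicts with the unit clause (!q2).
Undo q3 and try q3 = true.
From the singleton clause (!q1), q1 = false.
From the singleton clause (q6), q6 = true.
From the singleton clause (!q4), q4 = false.
From the singleton clause (!q2), q2 = false.
That conflicts with the unit clause (q2).
Either choice for q3 ends in contradiction.
Undo q7 and try q7 = true.
Try q2 = true.
From the singleton clause (!q4), q4 = false.
From the singleton clause (!q5), q5 = false.
From the singleton clause (!q3), q3 = false.
From the singleton clause (!q1), q1 = false.
That conflicts with the unit clause (q1).
Undo q2 and try q2 = false.
From the singleton clause (q5), q5 = true.
From the singleton clause (!q4), q4 = false.
That conflicts with the unit clause (q4).
Either choice for q2 ends in contradiction.
Either choice for q7 ends in contradiction.

UNSATISFIABLE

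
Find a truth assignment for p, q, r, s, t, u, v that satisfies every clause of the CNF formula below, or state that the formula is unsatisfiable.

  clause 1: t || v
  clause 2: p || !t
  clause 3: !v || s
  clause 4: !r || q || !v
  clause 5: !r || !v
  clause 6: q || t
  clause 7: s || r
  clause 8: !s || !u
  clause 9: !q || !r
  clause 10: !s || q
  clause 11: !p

From the singleton clause (!p), p = false.
From the singleton clause (!t), t = false.
From the singleton clause (v), v = true.
From the singleton clause (s), s = true.
From the singleton clause (!r), r = false.
From the singleton clause (q), q = true.
From the singleton clause (!u), u = false.
All clauses are satisfied.

p: false; q: true; r: false; s: true; t: false; u: false; v: true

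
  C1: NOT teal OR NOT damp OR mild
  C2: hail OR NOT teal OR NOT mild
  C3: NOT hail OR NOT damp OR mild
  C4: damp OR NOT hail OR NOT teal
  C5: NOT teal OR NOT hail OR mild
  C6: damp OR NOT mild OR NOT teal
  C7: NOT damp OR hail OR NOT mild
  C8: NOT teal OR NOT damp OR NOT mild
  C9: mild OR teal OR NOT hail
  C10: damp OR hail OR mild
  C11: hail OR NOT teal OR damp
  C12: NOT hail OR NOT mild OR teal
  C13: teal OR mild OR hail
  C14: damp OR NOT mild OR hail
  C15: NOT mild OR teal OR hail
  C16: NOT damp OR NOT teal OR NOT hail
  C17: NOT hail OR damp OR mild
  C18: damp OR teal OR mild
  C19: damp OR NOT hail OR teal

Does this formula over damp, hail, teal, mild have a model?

Suppose teal = false.
Suppose mild = true.
Unit clause (NOT hail) forces hail = false.
Now (hail) is unsatisfied and unit — conflict.
That branch fails; take mild = false instead.
Unit clause (NOT hail) forces hail = false.
Now (hail) is unsatisfied and unit — conflict.
Both values of mild lead to a conflict.
That branch fails; take teal = true instead.
Suppose damp = false.
Unit clause (NOT hail) forces hail = false.
Now (hail) is unsatisfied and unit — conflict.
That branch fails; take damp = true instead.
Unit clause (mild) forces mild = true.
Now (NOT mild) is unsatisfied and unit — conflict.
Both values of damp lead to a conflict.
Both values of teal lead to a conflict.
No assignment satisfies every clause.

No, unsatisfiable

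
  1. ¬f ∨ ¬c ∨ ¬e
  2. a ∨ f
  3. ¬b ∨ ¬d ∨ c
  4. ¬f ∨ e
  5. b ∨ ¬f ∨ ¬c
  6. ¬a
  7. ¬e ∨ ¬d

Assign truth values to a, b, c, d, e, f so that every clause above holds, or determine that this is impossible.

(¬a) alone gives a = False.
(f) alone gives f = True.
(e) alone gives e = True.
(¬c) alone gives c = False.
(¬d) alone gives d = False.
Every clause is now satisfied; b is unconstrained.

a=False; b=True; c=False; d=False; e=True; f=True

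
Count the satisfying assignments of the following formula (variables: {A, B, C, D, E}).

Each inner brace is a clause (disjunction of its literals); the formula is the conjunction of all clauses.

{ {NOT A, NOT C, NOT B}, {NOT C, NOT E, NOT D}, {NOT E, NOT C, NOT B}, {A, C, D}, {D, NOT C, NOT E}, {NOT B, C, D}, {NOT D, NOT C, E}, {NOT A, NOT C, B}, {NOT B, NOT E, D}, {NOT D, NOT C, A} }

There are 2^5 = 32 truth assignments over (A, B, C, D, E).
Split on B. With B = true, the clauses containing B are satisfied and NOT B drops from the rest; 5 of the 2^4 = 16 assignments to the other variables satisfy what remains.
With B = false, by the same count on the reduced clause set, 7 assignments work.
Total: 5 + 7 = 12.

12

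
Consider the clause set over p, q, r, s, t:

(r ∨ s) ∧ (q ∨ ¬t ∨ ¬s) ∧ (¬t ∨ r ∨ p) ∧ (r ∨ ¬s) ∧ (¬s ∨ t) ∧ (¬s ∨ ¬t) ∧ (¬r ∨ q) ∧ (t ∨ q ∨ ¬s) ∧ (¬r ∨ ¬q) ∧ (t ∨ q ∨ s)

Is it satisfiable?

No

Suppose r = True.
From the singleton clause (q), q = True.
That conflicts with the unit clause (¬q).
Undo r and try r = False.
From the singleton clause (s), s = True.
That conflicts with the unit clause (¬s).
Both values of r lead to a conflict.
No assignment satisfies every clause.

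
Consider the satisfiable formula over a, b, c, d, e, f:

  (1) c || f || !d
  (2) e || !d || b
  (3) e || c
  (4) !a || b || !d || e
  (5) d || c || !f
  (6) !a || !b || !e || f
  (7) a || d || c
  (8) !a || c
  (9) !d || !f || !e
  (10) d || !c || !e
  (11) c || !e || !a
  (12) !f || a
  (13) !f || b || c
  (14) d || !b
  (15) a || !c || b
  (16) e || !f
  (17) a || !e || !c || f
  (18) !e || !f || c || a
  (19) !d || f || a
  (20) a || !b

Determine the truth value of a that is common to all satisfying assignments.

True

Suppose a = false.
(!f) alone gives f = false.
(!d) alone gives d = false.
(c) alone gives c = true.
(!e) alone gives e = false.
(!b) alone gives b = false.
But (b) is also a unit clause — contradiction.
So every satisfying assignment has a = True.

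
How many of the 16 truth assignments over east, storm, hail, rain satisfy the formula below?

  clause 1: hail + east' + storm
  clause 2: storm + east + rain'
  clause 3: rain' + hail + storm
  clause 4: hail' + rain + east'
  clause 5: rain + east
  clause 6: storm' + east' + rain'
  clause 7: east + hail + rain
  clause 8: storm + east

4

There are 2^4 = 16 truth assignments over (east, storm, hail, rain).
Check each against the 8 clauses (columns in the order east, storm, hail, rain):
  F F F F  ✗ fails (rain + east)
  F F F T  ✗ fails (storm + east + rain')
  F F T F  ✗ fails (rain + east)
  F F T T  ✗ fails (storm + east + rain')
  F T F F  ✗ fails (rain + east)
  F T F T  ✓ satisfies all
  F T T F  ✗ fails (rain + east)
  F T T T  ✓ satisfies all
  T F F F  ✗ fails (hail + east' + storm)
  T F F T  ✗ fails (hail + east' + storm)
  T F T F  ✗ fails (hail' + rain + east')
  T F T T  ✓ satisfies all
  T T F F  ✓ satisfies all
  T T F T  ✗ fails (storm' + east' + rain')
  T T T F  ✗ fails (hail' + rain + east')
  T T T T  ✗ fails (storm' + east' + rain')
4 of the 16 rows are models.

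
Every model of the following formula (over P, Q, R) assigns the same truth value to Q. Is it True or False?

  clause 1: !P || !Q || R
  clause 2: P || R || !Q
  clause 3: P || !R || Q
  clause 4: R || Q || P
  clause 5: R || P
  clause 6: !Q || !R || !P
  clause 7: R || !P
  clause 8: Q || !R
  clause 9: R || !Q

Suppose Q = false.
Unit clause (!R) forces R = false.
Unit clause (P) forces P = true.
That conflicts with the unit clause (!P).
So every satisfying assignment has Q = True.

True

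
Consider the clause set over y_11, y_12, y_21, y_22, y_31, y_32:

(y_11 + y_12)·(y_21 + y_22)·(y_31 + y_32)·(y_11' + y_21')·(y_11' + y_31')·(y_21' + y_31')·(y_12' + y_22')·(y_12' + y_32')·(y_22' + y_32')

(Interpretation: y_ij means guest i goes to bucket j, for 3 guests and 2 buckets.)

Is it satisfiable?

No

Case y_11 = 1:
(y_21') alone gives y_21 = 0.
(y_22) alone gives y_22 = 1.
(y_31') alone gives y_31 = 0.
(y_32) alone gives y_32 = 1.
That conflicts with the unit clause (y_32').
So y_11 must be the other value — set y_11 = 0.
(y_12) alone gives y_12 = 1.
(y_22') alone gives y_22 = 0.
(y_21) alone gives y_21 = 1.
(y_31') alone gives y_31 = 0.
(y_32) alone gives y_32 = 1.
That conflicts with the unit clause (y_32').
Either choice for y_11 ends in contradiction.
No assignment satisfies every clause.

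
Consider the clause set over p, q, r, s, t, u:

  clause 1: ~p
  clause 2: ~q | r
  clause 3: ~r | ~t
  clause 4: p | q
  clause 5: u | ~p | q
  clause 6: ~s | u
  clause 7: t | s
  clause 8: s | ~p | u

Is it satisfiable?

Satisfiable

From the singleton clause (~p), p = 0.
From the singleton clause (q), q = 1.
From the singleton clause (r), r = 1.
From the singleton clause (~t), t = 0.
From the singleton clause (s), s = 1.
From the singleton clause (u), u = 1.
Every clause now holds.
A satisfying assignment: p: 0, q: 1, r: 1, s: 1, t: 0, u: 1.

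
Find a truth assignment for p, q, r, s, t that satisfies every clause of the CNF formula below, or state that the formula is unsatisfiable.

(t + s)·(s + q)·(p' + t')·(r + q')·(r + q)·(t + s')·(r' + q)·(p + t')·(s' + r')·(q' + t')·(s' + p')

UNSATISFIABLE

Try t = 1.
Unit clause (p') forces p = 0.
But (p) is also a unit clause — contradiction.
So t must be the other value — set t = 0.
Unit clause (s) forces s = 1.
But (s') is also a unit clause — contradiction.
Both values of t lead to a conflict.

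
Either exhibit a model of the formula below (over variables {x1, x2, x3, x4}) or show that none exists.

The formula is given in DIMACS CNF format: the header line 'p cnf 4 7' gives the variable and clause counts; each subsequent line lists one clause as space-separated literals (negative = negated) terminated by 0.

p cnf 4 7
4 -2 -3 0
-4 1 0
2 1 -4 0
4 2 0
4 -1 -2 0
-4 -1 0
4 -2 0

Try x4 = False.
The clause (x2) is unit, so x2 = True.
But (¬x2) is also a unit clause — contradiction.
That branch fails; take x4 = True instead.
The clause (x1) is unit, so x1 = True.
But (¬x1) is also a unit clause — contradiction.
Either choice for x4 ends in contradiction.

UNSATISFIABLE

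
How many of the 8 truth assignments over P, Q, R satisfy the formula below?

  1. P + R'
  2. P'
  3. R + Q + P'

There are 2^3 = 8 truth assignments over (P, Q, R).
Split on R. With R = 1, the clauses containing R are satisfied and R' drops from the rest; 0 of the 2^2 = 4 assignments to the other variables satisfy what remains.
With R = 0, by the same count on the reduced clause set, 2 assignments work.
(One model: P=F, Q=F, R=F.)
Total: 0 + 2 = 2.

2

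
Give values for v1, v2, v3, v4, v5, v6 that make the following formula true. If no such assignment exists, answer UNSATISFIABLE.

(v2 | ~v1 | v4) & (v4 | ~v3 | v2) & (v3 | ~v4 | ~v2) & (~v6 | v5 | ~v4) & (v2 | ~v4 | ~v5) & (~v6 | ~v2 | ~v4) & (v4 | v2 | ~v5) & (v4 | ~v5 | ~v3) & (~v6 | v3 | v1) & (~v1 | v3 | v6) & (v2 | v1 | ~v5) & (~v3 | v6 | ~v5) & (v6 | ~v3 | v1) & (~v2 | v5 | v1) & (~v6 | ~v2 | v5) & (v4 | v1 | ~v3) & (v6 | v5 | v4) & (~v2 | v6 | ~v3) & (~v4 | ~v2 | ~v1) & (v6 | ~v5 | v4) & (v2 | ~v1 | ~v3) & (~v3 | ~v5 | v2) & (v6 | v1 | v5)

v1: 1; v2: 1; v3: 0; v4: 0; v5: 1; v6: 1

Branch on v2: set v2 = 1.
Branch on v3: set v3 = 0.
Unit clause (~v4) forces v4 = 0.
Branch on v6: set v6 = 1.
Unit clause (v1) forces v1 = 1.
Unit clause (v5) forces v5 = 1.
Every clause now holds.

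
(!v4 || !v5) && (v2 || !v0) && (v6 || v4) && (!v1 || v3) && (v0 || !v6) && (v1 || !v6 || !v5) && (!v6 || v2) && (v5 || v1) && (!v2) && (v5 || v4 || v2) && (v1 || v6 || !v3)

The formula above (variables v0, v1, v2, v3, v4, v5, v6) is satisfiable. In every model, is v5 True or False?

Suppose v5 = true.
Unit clause (!v4) forces v4 = false.
Unit clause (v6) forces v6 = true.
Unit clause (v0) forces v0 = true.
Unit clause (v2) forces v2 = true.
Now (!v2) is unsatisfied and unit — conflict.
So every satisfying assignment has v5 = False.

False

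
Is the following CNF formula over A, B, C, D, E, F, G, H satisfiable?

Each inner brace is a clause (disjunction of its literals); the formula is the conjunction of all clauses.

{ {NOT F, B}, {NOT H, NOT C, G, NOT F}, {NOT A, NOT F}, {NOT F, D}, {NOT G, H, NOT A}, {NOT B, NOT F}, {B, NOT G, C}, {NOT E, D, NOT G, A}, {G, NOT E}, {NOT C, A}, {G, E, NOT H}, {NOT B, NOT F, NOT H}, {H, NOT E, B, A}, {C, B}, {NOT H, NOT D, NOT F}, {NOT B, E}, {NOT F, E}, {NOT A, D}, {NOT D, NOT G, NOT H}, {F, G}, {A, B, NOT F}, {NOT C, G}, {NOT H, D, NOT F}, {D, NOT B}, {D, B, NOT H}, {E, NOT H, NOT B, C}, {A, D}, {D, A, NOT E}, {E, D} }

Satisfiable

Case F = false:
Unit clause (G) forces G = true.
Case H = false:
Unit clause (NOT A) forces A = false.
Unit clause (NOT C) forces C = false.
Unit clause (B) forces B = true.
Unit clause (E) forces E = true.
Unit clause (D) forces D = true.
All clauses are satisfied.
A satisfying assignment: A ↦ false,  B ↦ true,  C ↦ false,  D ↦ true,  E ↦ true,  F ↦ false,  G ↦ true,  H ↦ false.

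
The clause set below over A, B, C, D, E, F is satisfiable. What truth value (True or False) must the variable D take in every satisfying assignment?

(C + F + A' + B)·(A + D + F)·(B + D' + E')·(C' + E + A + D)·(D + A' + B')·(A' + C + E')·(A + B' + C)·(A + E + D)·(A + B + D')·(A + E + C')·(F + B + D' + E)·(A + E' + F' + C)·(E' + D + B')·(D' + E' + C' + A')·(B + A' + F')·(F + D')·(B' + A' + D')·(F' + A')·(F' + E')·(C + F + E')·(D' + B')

False

Suppose D = 1.
Unit clause (F) forces F = 1.
Unit clause (A') forces A = 0.
Unit clause (B) forces B = 1.
Now (B') is unsatisfied and unit — conflict.
So every satisfying assignment has D = False.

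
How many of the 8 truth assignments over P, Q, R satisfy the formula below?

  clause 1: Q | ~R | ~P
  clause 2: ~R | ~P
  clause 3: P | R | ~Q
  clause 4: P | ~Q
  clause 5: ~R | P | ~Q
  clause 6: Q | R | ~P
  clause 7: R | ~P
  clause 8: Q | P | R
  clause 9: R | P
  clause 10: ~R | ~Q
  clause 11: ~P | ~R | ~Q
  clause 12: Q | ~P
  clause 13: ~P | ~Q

1

There are 2^3 = 8 truth assignments over (P, Q, R).
Check each against the 13 clauses (columns in the order P, Q, R):
  F F F  ✗ fails (Q | P | R)
  F F T  ✓ satisfies all
  F T F  ✗ fails (P | R | ~Q)
  F T T  ✗ fails (P | ~Q)
  T F F  ✗ fails (Q | R | ~P)
  T F T  ✗ fails (Q | ~R | ~P)
  T T F  ✗ fails (R | ~P)
  T T T  ✗ fails (~R | ~P)
1 of the 8 rows is a model.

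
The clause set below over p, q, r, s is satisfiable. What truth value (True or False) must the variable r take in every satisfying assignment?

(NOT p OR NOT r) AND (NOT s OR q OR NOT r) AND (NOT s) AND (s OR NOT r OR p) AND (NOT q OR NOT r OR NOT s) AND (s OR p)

Suppose r = true.
(NOT p) alone gives p = false.
(NOT s) alone gives s = false.
That conflicts with the unit clause (s).
So every satisfying assignment has r = False.

False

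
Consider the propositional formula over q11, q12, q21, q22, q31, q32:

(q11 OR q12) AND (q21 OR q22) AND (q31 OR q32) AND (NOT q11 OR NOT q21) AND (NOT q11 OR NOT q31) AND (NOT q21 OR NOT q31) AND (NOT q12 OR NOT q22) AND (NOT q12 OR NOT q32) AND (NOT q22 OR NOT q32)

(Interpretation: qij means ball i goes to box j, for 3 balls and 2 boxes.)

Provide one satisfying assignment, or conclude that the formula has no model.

UNSATISFIABLE

Case q11 = true:
From the singleton clause (NOT q21), q21 = false.
From the singleton clause (q22), q22 = true.
From the singleton clause (NOT q31), q31 = false.
From the singleton clause (q32), q32 = true.
But (NOT q32) is also a unit clause — contradiction.
Undo q11 and try q11 = false.
From the singleton clause (q12), q12 = true.
From the singleton clause (NOT q22), q22 = false.
From the singleton clause (q21), q21 = true.
From the singleton clause (NOT q31), q31 = false.
From the singleton clause (q32), q32 = true.
But (NOT q32) is also a unit clause — contradiction.
Neither q11 = true nor q11 = false works.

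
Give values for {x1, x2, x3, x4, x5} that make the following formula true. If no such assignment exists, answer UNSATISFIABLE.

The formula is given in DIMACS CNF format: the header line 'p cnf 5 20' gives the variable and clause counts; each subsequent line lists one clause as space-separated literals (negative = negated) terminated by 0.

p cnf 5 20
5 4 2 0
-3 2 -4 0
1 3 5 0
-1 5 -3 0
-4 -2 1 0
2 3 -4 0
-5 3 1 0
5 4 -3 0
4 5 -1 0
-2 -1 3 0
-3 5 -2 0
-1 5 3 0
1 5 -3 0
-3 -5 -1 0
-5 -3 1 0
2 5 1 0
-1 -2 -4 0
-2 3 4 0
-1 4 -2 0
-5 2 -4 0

x1: True, x2: False, x3: False, x4: False, x5: True

Try x5 = True.
Try x3 = False.
Unit clause (x1) forces x1 = True.
Unit clause (¬x2) forces x2 = False.
Unit clause (¬x4) forces x4 = False.
This assignment satisfies each clause.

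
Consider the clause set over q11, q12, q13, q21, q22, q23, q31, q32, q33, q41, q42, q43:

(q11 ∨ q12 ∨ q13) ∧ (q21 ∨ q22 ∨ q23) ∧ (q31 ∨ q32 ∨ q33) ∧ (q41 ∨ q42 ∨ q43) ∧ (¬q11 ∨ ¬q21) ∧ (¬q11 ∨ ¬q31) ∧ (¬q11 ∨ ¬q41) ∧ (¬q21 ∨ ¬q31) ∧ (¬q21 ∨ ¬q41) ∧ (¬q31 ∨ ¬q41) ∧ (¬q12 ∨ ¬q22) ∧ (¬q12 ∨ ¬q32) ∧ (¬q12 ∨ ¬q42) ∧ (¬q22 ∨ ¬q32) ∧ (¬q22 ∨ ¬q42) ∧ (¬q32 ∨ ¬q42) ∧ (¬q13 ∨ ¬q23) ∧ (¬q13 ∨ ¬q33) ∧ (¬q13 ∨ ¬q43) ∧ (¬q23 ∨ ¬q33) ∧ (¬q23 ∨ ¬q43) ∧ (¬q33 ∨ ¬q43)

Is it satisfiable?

Try q11 = False.
Try q12 = True.
From the singleton clause (¬q22), q22 = False.
From the singleton clause (¬q32), q32 = False.
From the singleton clause (¬q42), q42 = False.
Try q21 = True.
From the singleton clause (¬q31), q31 = False.
From the singleton clause (q33), q33 = True.
From the singleton clause (¬q41), q41 = False.
From the singleton clause (q43), q43 = True.
That conflicts with the unit clause (¬q43).
Backtrack on q21: now try q21 = False.
From the singleton clause (q23), q23 = True.
From the singleton clause (¬q13), q13 = False.
From the singleton clause (¬q33), q33 = False.
From the singleton clause (q31), q31 = True.
From the singleton clause (¬q41), q41 = False.
From the singleton clause (q43), q43 = True.
That conflicts with the unit clause (¬q43).
Either choice for q21 ends in contradiction.
Backtrack on q12: now try q12 = False.
From the singleton clause (q13), q13 = True.
From the singleton clause (¬q23), q23 = False.
From the singleton clause (¬q33), q33 = False.
From the singleton clause (¬q43), q43 = False.
Try q21 = True.
From the singleton clause (¬q31), q31 = False.
From the singleton clause (q32), q32 = True.
From the singleton clause (¬q41), q41 = False.
From the singleton clause (q42), q42 = True.
That conflicts with the unit clause (¬q42).
Backtrack on q21: now try q21 = False.
From the singleton clause (q22), q22 = True.
From the singleton clause (¬q32), q32 = False.
From the singleton clause (q31), q31 = True.
From the singleton clause (¬q41), q41 = False.
From the singleton clause (q42), q42 = True.
That conflicts with the unit clause (¬q42).
Either choice for q21 ends in contradiction.
Either choice for q12 ends in contradiction.
Backtrack on q11: now try q11 = True.
From the singleton clause (¬q21), q21 = False.
From the singleton clause (¬q31), q31 = False.
From the singleton clause (¬q41), q41 = False.
Try q22 = True.
From the singleton clause (¬q12), q12 = False.
From the singleton clause (¬q32), q32 = False.
From the singleton clause (q33), q33 = True.
From the singleton clause (¬q42), q42 = False.
From the singleton clause (q43), q43 = True.
That conflicts with the unit clause (¬q43).
Backtrack on q22: now try q22 = False.
From the singleton clause (q23), q23 = True.
From the singleton clause (¬q13), q13 = False.
From the singleton clause (¬q33), q33 = False.
From the singleton clause (q32), q32 = True.
From the singleton clause (¬q12), q12 = False.
From the singleton clause (¬q42), q42 = False.
From the singleton clause (q43), q43 = True.
That conflicts with the unit clause (¬q43).
Either choice for q22 ends in contradiction.
Either choice for q11 ends in contradiction.
No assignment satisfies every clause.

No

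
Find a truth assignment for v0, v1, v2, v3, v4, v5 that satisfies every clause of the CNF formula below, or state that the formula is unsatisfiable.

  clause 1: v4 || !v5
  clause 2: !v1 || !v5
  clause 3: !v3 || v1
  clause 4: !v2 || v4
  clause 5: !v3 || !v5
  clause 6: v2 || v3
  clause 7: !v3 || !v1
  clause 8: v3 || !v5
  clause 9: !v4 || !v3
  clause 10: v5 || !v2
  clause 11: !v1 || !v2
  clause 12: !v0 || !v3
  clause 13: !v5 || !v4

Case v4 = true:
Unit clause (!v3) forces v3 = false.
Unit clause (v2) forces v2 = true.
Unit clause (!v5) forces v5 = false.
But (v5) is also a unit clause — contradiction.
That branch fails; take v4 = false instead.
Unit clause (!v5) forces v5 = false.
Unit clause (!v2) forces v2 = false.
Unit clause (v3) forces v3 = true.
Unit clause (v1) forces v1 = true.
But (!v1) is also a unit clause — contradiction.
Neither v4 = true nor v4 = false works.

UNSATISFIABLE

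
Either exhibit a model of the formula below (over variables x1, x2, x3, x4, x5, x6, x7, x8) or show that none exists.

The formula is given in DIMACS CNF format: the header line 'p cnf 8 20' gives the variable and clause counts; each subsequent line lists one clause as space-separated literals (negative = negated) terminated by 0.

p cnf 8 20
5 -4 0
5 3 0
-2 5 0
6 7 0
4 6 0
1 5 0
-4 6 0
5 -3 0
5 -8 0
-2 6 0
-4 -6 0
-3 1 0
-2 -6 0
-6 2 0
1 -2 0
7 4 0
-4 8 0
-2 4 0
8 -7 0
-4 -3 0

UNSATISFIABLE

Case x5 = True:
Case x6 = True:
From the singleton clause (¬x4), x4 = False.
From the singleton clause (¬x2), x2 = False.
But (x2) is also a unit clause — contradiction.
So x6 must be the other value — set x6 = False.
From the singleton clause (x7), x7 = True.
From the singleton clause (x4), x4 = True.
But (¬x4) is also a unit clause — contradiction.
Both values of x6 lead to a conflict.
So x5 must be the other value — set x5 = False.
From the singleton clause (¬x4), x4 = False.
From the singleton clause (x3), x3 = True.
But (¬x3) is also a unit clause — contradiction.
Both values of x5 lead to a conflict.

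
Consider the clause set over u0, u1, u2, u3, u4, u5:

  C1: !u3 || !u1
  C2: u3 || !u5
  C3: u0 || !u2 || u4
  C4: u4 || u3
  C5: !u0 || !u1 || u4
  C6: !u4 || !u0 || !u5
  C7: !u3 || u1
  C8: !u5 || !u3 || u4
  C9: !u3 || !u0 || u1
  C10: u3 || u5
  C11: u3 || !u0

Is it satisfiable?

Branch on u3: set u3 = false.
(!u5) alone gives u5 = false.
Now (u5) is unsatisfied and unit — conflict.
That branch fails; take u3 = true instead.
(!u1) alone gives u1 = false.
Now (u1) is unsatisfied and unit — conflict.
Neither u3 = true nor u3 = false works.
No assignment satisfies every clause.

No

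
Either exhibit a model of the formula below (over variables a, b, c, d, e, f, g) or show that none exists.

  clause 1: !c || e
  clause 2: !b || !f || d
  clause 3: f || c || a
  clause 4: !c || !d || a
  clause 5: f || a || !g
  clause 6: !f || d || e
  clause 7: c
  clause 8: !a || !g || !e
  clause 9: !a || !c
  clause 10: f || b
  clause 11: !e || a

UNSATISFIABLE

The clause (c) is unit, so c = true.
The clause (e) is unit, so e = true.
The clause (!a) is unit, so a = false.
But (a) is also a unit clause — contradiction.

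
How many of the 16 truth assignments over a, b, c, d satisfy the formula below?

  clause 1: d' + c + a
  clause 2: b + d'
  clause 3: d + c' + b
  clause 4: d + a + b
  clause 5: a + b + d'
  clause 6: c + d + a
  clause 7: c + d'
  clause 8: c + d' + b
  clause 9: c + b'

5

There are 2^4 = 16 truth assignments over (a, b, c, d).
Split on c. With c = 1, the clauses containing c are satisfied and c' drops from the rest; 4 of the 2^3 = 8 assignments to the other variables satisfy what remains.
With c = 0, by the same count on the reduced clause set, 1 assignment works.
(One model: a=F, b=T, c=T, d=F.)
Total: 4 + 1 = 5.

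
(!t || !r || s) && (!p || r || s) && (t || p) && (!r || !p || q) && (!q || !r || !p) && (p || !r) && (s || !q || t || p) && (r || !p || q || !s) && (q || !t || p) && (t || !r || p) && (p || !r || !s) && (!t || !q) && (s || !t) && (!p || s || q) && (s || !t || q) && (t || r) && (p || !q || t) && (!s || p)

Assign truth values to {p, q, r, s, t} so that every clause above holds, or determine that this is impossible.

Branch on t: set t = true.
From the singleton clause (!q), q = false.
From the singleton clause (p), p = true.
From the singleton clause (!r), r = false.
From the singleton clause (s), s = true.
That conflicts with the unit clause (!s).
So t must be the other value — set t = false.
From the singleton clause (p), p = true.
From the singleton clause (r), r = true.
From the singleton clause (q), q = true.
That conflicts with the unit clause (!q).
Both values of t lead to a conflict.

UNSATISFIABLE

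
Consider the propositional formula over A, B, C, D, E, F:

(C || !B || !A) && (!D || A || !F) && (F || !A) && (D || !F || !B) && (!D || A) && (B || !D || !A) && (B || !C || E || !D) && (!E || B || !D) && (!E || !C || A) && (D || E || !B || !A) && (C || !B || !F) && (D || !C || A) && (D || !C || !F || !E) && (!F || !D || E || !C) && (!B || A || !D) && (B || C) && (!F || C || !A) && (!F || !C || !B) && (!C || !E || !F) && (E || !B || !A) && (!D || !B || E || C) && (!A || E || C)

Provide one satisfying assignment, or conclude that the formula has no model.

A: true; B: false; C: true; D: false; E: false; F: true

Suppose F = true.
Suppose D = false.
From the singleton clause (!B), B = false.
From the singleton clause (C), C = true.
From the singleton clause (A), A = true.
From the singleton clause (!E), E = false.
This assignment satisfies each clause.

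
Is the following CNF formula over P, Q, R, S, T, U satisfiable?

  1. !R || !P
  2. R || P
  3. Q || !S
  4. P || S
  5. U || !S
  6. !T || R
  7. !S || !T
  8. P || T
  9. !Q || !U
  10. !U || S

Yes

Try R = false.
(P) alone gives P = true.
(!T) alone gives T = false.
Try Q = true.
(!U) alone gives U = false.
(!S) alone gives S = false.
All clauses are satisfied.
A satisfying assignment: P=true,  Q=true,  R=false,  S=false,  T=false,  U=false.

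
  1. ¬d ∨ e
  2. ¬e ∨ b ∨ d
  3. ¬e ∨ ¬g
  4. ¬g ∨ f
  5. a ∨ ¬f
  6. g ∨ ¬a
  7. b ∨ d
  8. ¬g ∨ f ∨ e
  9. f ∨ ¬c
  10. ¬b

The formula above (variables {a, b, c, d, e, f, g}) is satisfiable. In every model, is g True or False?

False

Suppose g = True.
The clause (¬e) is unit, so e = False.
The clause (¬d) is unit, so d = False.
The clause (f) is unit, so f = True.
The clause (a) is unit, so a = True.
The clause (b) is unit, so b = True.
That conflicts with the unit clause (¬b).
So every satisfying assignment has g = False.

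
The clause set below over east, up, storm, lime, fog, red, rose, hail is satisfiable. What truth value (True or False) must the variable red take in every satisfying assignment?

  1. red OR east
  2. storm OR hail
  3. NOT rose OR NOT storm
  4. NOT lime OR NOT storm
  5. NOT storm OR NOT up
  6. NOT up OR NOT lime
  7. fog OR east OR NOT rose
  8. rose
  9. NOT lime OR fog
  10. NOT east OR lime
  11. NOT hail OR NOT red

False

Suppose red = true.
From the singleton clause (rose), rose = true.
From the singleton clause (NOT storm), storm = false.
From the singleton clause (hail), hail = true.
But (NOT hail) is also a unit clause — contradiction.
So every satisfying assignment has red = False.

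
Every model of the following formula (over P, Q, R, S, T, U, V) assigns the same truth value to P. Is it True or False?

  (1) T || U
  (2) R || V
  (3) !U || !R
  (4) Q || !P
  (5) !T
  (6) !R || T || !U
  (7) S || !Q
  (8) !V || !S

False

Suppose P = true.
(Q) alone gives Q = true.
(!T) alone gives T = false.
(U) alone gives U = true.
(!R) alone gives R = false.
(V) alone gives V = true.
(S) alone gives S = true.
Now (!S) is unsatisfied and unit — conflict.
So every satisfying assignment has P = False.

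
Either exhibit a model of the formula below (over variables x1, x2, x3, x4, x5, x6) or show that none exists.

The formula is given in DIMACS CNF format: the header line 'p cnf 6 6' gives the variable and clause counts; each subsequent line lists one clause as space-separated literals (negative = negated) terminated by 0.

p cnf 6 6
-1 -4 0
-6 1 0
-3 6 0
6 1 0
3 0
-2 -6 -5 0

Unit clause (x3) forces x3 = True.
Unit clause (x6) forces x6 = True.
Unit clause (x1) forces x1 = True.
Unit clause (¬x4) forces x4 = False.
Suppose x2 = True.
Unit clause (¬x5) forces x5 = False.
Every clause now holds.

x1 ↦ True, x2 ↦ True, x3 ↦ True, x4 ↦ False, x5 ↦ False, x6 ↦ True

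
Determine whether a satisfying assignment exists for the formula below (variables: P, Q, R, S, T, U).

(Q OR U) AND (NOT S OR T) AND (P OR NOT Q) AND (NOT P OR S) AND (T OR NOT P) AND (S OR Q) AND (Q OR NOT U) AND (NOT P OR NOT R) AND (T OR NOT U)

Case Q = true:
Unit clause (P) forces P = true.
Unit clause (S) forces S = true.
Unit clause (T) forces T = true.
Unit clause (NOT R) forces R = false.
Every clause is now satisfied; U is unconstrained.
A satisfying assignment: P=true,  Q=true,  R=false,  S=true,  T=true,  U=false.

Yes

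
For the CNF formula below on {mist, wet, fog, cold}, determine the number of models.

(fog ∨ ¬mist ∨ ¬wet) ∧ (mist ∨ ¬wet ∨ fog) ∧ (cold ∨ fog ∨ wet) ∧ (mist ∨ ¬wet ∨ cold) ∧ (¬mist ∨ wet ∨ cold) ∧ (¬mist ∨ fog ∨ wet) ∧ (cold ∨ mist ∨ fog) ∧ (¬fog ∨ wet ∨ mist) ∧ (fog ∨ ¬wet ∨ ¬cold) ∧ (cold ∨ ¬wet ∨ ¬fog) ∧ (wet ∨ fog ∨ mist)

3

There are 2^4 = 16 truth assignments over (mist, wet, fog, cold).
Split on mist. With mist = True, the clauses containing mist are satisfied and ¬mist drops from the rest; 2 of the 2^3 = 8 assignments to the other variables satisfy what remains.
With mist = False, by the same count on the reduced clause set, 1 assignment works.
Total: 2 + 1 = 3.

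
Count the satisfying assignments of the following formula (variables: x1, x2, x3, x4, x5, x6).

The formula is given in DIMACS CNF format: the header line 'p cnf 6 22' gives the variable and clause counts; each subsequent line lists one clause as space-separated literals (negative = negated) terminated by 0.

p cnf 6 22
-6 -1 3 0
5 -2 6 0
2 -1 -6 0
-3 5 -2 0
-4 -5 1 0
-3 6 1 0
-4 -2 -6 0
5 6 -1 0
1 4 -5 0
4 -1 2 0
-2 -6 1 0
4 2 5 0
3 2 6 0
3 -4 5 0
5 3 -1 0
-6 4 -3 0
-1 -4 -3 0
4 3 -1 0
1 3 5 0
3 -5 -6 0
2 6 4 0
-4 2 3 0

3

There are 2^6 = 64 truth assignments over (x1, x2, x3, x4, x5, x6).
Split on x1. With x1 = True, the clauses containing x1 are satisfied and ¬x1 drops from the rest; 2 of the 2^5 = 32 assignments to the other variables satisfy what remains.
With x1 = False, by the same count on the reduced clause set, 1 assignment works.
Total: 2 + 1 = 3.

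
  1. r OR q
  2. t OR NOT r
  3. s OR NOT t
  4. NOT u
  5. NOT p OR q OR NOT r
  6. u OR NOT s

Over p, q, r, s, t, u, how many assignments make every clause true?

There are 2^6 = 64 truth assignments over (p, q, r, s, t, u).
Split on p. With p = true, the clauses containing p are satisfied and NOT p drops from the rest; 1 of the 2^5 = 32 assignments to the other variables satisfy what remains.
With p = false, by the same count on the reduced clause set, 1 assignment works.
Total: 1 + 1 = 2.

2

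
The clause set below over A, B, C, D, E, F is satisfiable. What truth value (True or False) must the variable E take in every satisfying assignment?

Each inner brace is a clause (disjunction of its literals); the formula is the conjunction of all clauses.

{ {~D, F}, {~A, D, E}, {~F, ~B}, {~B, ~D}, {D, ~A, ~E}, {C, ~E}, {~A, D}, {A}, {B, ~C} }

Suppose E = 1.
The clause (C) is unit, so C = 1.
The clause (A) is unit, so A = 1.
The clause (D) is unit, so D = 1.
The clause (F) is unit, so F = 1.
The clause (~B) is unit, so B = 0.
Now (B) is unsatisfied and unit — conflict.
So every satisfying assignment has E = False.

False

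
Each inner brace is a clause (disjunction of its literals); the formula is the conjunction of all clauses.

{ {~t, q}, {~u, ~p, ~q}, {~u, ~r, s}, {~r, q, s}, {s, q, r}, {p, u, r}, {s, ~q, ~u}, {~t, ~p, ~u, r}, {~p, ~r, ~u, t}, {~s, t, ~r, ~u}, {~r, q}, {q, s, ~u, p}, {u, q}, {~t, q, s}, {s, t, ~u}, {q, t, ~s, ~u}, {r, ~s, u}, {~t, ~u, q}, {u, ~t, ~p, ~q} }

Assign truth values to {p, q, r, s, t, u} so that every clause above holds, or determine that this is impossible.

p ↦ 1; q ↦ 1; r ↦ 1; s ↦ 0; t ↦ 0; u ↦ 0

Try t = 0.
Try r = 1.
From the singleton clause (q), q = 1.
Try u = 0.
Every clause is now satisfied; p, s are unconstrained.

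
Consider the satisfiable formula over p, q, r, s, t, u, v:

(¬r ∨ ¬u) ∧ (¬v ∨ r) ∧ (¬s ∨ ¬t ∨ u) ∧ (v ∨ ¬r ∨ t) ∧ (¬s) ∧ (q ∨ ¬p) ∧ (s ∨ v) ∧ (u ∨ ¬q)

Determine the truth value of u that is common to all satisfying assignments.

Suppose u = True.
From the singleton clause (¬r), r = False.
From the singleton clause (¬v), v = False.
From the singleton clause (¬s), s = False.
Now (s) is unsatisfied and unit — conflict.
So every satisfying assignment has u = False.

False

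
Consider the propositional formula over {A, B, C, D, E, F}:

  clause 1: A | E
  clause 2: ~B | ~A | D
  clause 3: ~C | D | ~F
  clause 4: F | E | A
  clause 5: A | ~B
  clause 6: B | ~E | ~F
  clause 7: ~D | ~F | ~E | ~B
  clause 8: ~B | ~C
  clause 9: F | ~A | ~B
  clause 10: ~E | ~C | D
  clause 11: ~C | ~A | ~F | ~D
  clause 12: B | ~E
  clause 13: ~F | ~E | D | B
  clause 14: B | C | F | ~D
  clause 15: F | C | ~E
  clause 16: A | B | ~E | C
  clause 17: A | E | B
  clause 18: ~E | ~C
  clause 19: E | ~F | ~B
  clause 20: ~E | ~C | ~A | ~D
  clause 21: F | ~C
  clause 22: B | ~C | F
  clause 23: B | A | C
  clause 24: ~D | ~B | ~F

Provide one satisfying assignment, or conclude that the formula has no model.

Suppose A = 1.
Suppose B = 0.
The clause (~E) is unit, so E = 0.
Suppose F = 1.
Suppose C = 0.
No clause remains; D is free.

A=1; B=0; C=0; D=0; E=0; F=1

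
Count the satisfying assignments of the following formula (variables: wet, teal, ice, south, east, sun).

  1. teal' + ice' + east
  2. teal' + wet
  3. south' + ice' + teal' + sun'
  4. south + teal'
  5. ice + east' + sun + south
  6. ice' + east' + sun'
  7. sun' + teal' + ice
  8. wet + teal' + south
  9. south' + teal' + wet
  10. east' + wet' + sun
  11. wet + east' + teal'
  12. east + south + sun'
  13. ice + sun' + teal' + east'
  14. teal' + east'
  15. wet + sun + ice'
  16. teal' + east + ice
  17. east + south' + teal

8

There are 2^6 = 64 truth assignments over (wet, teal, ice, south, east, sun).
Split on south. With south = 1, the clauses containing south are satisfied and south' drops from the rest; 3 of the 2^5 = 32 assignments to the other variables satisfy what remains.
With south = 0, by the same count on the reduced clause set, 5 assignments work.
Total: 3 + 5 = 8.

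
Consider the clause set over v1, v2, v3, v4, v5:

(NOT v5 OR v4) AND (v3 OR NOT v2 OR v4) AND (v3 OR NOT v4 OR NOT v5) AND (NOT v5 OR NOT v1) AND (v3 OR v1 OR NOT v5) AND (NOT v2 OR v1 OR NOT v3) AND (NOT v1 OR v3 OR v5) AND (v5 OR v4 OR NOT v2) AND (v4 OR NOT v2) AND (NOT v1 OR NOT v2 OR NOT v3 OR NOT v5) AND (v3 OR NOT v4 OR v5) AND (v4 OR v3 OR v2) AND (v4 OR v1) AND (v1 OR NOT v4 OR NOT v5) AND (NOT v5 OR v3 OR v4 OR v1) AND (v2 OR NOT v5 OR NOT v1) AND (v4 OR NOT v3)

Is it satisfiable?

Case v5 = false:
Case v1 = true:
Unit clause (v3) forces v3 = true.
Unit clause (v4) forces v4 = true.
No clause remains; v2 is free.
A satisfying assignment: v1=true, v2=false, v3=true, v4=true, v5=false.

Yes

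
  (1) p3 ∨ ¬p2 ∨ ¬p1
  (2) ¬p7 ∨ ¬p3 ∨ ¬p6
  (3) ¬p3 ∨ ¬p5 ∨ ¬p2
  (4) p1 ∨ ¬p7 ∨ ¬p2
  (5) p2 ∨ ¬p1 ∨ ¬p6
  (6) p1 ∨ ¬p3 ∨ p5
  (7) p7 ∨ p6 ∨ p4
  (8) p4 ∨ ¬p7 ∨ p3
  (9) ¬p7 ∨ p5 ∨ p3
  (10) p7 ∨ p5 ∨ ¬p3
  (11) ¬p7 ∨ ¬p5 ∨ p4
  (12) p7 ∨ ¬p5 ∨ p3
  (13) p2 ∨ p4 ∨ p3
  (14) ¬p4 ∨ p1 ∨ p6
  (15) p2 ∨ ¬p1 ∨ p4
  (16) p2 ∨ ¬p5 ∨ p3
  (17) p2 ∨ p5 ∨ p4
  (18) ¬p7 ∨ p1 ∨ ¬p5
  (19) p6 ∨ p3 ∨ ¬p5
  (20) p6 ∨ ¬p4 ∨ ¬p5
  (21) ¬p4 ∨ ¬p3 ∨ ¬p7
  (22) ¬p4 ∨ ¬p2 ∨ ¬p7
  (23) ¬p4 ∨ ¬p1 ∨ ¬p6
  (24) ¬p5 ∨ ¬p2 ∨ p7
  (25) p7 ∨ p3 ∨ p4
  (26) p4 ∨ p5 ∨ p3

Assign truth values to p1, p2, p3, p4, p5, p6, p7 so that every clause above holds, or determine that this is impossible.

p1 ↦ False,  p2 ↦ False,  p3 ↦ False,  p4 ↦ True,  p5 ↦ False,  p6 ↦ True,  p7 ↦ False

Suppose p3 = False.
Suppose p2 = False.
The clause (p4) is unit, so p4 = True.
The clause (¬p5) is unit, so p5 = False.
The clause (¬p7) is unit, so p7 = False.
Suppose p1 = False.
The clause (p6) is unit, so p6 = True.
This assignment satisfies each clause.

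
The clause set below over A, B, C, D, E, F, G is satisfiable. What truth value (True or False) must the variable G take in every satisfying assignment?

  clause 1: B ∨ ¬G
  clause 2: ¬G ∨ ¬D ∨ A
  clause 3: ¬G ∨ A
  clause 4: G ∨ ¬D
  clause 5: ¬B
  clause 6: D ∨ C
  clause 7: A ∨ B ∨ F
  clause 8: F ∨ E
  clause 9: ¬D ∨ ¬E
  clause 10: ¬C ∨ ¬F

Suppose G = True.
Unit clause (B) forces B = True.
Now (¬B) is unsatisfied and unit — conflict.
So every satisfying assignment has G = False.

False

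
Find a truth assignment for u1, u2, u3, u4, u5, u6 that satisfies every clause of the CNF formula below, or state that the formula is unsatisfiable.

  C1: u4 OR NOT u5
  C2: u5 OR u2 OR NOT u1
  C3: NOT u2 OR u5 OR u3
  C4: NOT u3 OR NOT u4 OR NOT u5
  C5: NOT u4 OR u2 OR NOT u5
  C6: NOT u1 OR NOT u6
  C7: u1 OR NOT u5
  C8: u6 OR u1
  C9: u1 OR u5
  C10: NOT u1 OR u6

Branch on u4: set u4 = true.
Branch on u3: set u3 = false.
Branch on u2: set u2 = false.
From the singleton clause (NOT u5), u5 = false.
From the singleton clause (NOT u1), u1 = false.
That conflicts with the unit clause (u1).
Undo u2 and try u2 = true.
From the singleton clause (u5), u5 = true.
From the singleton clause (u1), u1 = true.
From the singleton clause (NOT u6), u6 = false.
That conflicts with the unit clause (u6).
Neither u2 = true nor u2 = false works.
Undo u3 and try u3 = true.
From the singleton clause (NOT u5), u5 = false.
From the singleton clause (u1), u1 = true.
From the singleton clause (u2), u2 = true.
From the singleton clause (NOT u6), u6 = false.
That conflicts with the unit clause (u6).
Neither u3 = true nor u3 = false works.
Undo u4 and try u4 = false.
From the singleton clause (NOT u5), u5 = false.
From the singleton clause (u1), u1 = true.
From the singleton clause (u2), u2 = true.
From the singleton clause (u3), u3 = true.
From the singleton clause (NOT u6), u6 = false.
That conflicts with the unit clause (u6).
Neither u4 = true nor u4 = false works.

UNSATISFIABLE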